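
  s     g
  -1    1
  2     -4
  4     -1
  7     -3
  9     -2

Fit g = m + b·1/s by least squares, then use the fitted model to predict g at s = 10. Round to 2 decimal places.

AᵀA·[m, b]ᵀ = Aᵀg reads: 5·m + (1/252)·b = -9;  (1/252)·m + (85429/63504)·b = -983/252.
Determinant 5·(85429/63504) − (1/252)² = 53393/7938.
m = ((-9)·(85429/63504) − (1/252)·(-983/252))/(53393/7938) = -383939/213572; b = (5·(-983/252) − (1/252)·(-9))/(53393/7938) = -154539/53393.
At s = 10: ĝ = (-383939/213572)·(1) + (-154539/53393)·(1/10) = -2228773/1067860.

ĝ = -2.09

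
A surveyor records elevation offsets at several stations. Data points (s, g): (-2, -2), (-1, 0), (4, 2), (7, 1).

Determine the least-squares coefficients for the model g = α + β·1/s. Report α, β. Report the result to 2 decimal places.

Sums needed: Σ1 = 4, Σ1/s = -31/28, Σ1/s·1/s = 1045/784.
And Σg = 1, Σ1/s·g = 23/14.
Determinant 4·(1045/784) − (-31/28)² = 3219/784.
α = (1·(1045/784) − (-31/28)·(23/14))/(3219/784) = 2471/3219; β = (4·(23/14) − (-31/28)·1)/(3219/784) = 6020/3219.

α = 0.77, β = 1.87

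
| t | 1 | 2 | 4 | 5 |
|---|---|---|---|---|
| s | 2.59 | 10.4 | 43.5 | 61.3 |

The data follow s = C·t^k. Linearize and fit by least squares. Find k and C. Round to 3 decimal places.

Linearized form: ln s = k·ln t + ln C. From the 4 transformed points,
Σln t = 3.6889, Σ(ln t)² = 4.9926, Σln s = 11.1820, Σln t·ln s = 13.4775.
Equations: 4.9926·k + 3.6889·ln C = 13.4775;  3.6889·k + 4·ln C = 11.1820.
Slope k = (n·Σln t·ln s − Σln t·Σln s)/(n·Σ(ln t)² − (Σln t)²) = (4·13.4775 − 3.6889·11.1820)/6.3624 = 1.98994; ln C = (Σln s − k·Σln t)/n = 0.96034, so C = exp(0.96034) = 2.61257.

k = 1.990, C = 2.613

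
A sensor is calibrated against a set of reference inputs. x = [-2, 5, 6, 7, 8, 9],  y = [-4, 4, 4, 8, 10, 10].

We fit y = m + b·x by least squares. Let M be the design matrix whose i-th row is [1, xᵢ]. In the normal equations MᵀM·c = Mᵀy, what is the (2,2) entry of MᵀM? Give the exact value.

259

Row 2 ↔ basis x, column 2 ↔ basis x, so (MᵀM)_{2,2} = Σᵢ (x)·(x) = (-2)·(-2) + (5)·(5) + (6)·(6) + (7)·(7) + (8)·(8) + (9)·(9) = 259.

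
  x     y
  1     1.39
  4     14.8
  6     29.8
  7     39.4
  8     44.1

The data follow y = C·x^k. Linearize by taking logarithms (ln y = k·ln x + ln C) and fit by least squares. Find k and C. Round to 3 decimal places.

k = 1.691, C = 1.404

Let Y = ln y. Fitting Y = k·ln x + ln C by least squares:
AᵀA = [[13.2429, 7.2034]; [7.2034, 5]], rhs = [24.8402, 13.8787]ᵀ  (here Σln x = 7.2034, Σ(ln x)² = 13.2429, Σln y = 13.8787, Σln x·ln y = 24.8402).
Solving (det = 14.3252): k = 1.69125, ln C = 0.33919, so C = exp(0.33919) = 1.40381.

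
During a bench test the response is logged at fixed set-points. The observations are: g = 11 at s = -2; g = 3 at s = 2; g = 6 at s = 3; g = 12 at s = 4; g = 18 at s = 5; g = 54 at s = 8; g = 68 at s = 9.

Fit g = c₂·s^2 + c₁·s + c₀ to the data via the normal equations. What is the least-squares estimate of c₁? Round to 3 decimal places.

From the data, Σs^2·s^2 = 11651, Σs^2·s = 1457, Σs^2 = 203, Σs·s = 203, Σs = 29, Σ1 = 7.
Right-hand side: Σs^2·g = 9716, Σs·g = 1184, Σg = 172.
AᵀA·[c₂, c₁, c₀]ᵀ = Aᵀg becomes [[11651, 1457, 203]; [1457, 203, 29]; [203, 29, 7]]·[c₂, c₁, c₀]ᵀ = [9716, 1184, 172]ᵀ.
Solving the 3×3 system (Gaussian elimination) gives c₂ = 14780/14311, c₁ = -2587/1301, c₀ = 40915/14311.

c₁ = -1.988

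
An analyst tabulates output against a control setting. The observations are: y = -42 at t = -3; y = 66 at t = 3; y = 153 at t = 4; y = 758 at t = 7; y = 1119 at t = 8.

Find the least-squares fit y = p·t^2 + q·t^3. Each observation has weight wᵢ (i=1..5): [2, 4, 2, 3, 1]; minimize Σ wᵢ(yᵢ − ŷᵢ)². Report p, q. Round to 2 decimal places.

p = 1.40, q = 2.01

Entries of MᵀWM: Σwᵢ·t^2·t^2 = 12297, Σwᵢ·t^2·t^3 = 85723, Σwᵢ·t^3·t^3 = 627657.
For MᵀWy: Σwᵢ·t^2·y = 189558, Σwᵢ·t^3·y = 1381890.
Δ = 12297·627657 − 85723² = 369865400.
p = (189558·627657 − 85723·1381890)/369865400 = 64706142/46233175; q = (12297·1381890 − 85723·189558)/369865400 = 92952612/46233175.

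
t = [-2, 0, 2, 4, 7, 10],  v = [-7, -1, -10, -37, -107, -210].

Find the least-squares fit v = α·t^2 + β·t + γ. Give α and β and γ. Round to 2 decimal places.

The normal equations are: 12689·α + 1407·β + 173·γ = -26903;  1407·α + 173·β + 21·γ = -3003;  173·α + 21·β + 6·γ = -372.
(Σt^2·t^2 = 12689, Σt^2·t = 1407, Σt^2 = 173, Σt·t = 173, Σt = 21, Σ1 = 6, Σt^2·v = -26903, Σt·v = -3003, Σv = -372.)
Inverting the 3×3 Gram matrix, [α, β, γ]ᵀ = [-184695/92873, -99939/92873, -82967/92873]ᵀ.

α = -1.99, β = -1.08, γ = -0.89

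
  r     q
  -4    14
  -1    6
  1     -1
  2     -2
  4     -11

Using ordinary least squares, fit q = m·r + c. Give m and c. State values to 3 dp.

m = -3.048, c = 2.419

With design matrix M, MᵀM = [[38, 2]; [2, 5]] and Mᵀq = [-111, 6]ᵀ.
Δ = 38·5 − 2² = 186.
m = ((-111)·5 − 2·6)/186 = -189/62; c = (38·6 − 2·(-111))/186 = 75/31.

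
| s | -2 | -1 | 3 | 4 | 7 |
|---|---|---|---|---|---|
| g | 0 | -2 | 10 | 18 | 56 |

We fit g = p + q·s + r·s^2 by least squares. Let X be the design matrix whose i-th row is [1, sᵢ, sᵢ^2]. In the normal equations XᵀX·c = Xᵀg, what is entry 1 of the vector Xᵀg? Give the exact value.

Entry 1 ↔ basis 1, so (Xᵀg)_{1} = Σᵢ gᵢ = (1)·(0) + (1)·(-2) + (1)·(10) + (1)·(18) + (1)·(56) = 82.

82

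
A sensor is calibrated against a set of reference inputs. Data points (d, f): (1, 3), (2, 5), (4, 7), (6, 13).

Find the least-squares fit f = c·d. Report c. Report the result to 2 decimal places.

MᵀM·[c]ᵀ = Mᵀf reads: 57·c = 119.
Hence c = 119 / 57 ≈ 2.08772.

c = 2.09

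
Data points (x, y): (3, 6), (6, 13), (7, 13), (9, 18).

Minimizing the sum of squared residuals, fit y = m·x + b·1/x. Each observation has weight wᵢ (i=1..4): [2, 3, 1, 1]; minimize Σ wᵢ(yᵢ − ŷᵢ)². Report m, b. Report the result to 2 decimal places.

m = 2.03, b = 0.38

Sums needed: Σwᵢ·x·x = 256, Σwᵢ·x·1/x = 7, Σwᵢ·1/x·1/x = 5371/15876.
Right-hand side: Σwᵢ·x·y = 523, Σwᵢ·1/x·y = 201/14.
det = 256·(5371/15876) − 7² = 149263/3969.
m = (523·(5371/15876) − 7·(201/14))/(149263/3969) = 1213495/597052; b = (256·(201/14) − 7·523)/(149263/3969) = 57267/149263.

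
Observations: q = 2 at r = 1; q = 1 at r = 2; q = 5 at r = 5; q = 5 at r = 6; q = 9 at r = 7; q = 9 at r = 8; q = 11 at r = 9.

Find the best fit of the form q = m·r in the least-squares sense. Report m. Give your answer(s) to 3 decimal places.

The normal equations are: 260·m = 293.
(Σr·r = 260, Σr·q = 293.)
m = 293/260 = 1.12692.

m = 1.127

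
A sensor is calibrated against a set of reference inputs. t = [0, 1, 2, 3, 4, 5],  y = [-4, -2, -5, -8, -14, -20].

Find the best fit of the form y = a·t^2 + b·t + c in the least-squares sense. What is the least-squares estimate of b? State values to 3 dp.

From the data, Σt^2·t^2 = 979, Σt^2·t = 225, Σt^2 = 55, Σt·t = 55, Σt = 15, Σ1 = 6.
Moment sums: Σt^2·y = -818, Σt·y = -192, Σy = -53.
AᵀA·[a, b, c]ᵀ = Aᵀy becomes [[979, 225, 55]; [225, 55, 15]; [55, 15, 6]]·[a, b, c]ᵀ = [-818, -192, -53]ᵀ.
Solving the 3×3 system (Gaussian elimination) gives a = -13/14, b = 87/70, c = -24/7.

b = 1.243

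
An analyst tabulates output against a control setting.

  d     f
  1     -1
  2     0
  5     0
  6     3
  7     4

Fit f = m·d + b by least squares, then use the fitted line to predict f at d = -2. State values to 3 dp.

f̂ = -3.381

AᵀA·[m, b]ᵀ = Aᵀf reads: 115·m + 21·b = 45;  21·m + 5·b = 6.
Δ = 115·5 − 21² = 134.
m = (45·5 − 21·6)/134 = 99/134; b = (115·6 − 21·45)/134 = -255/134.
At d = -2: f̂ = (99/134)·(-2) + (-255/134)·(1) = -453/134.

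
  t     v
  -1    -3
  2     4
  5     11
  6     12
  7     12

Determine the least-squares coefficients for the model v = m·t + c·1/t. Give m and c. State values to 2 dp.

m = 1.88, c = 1.13

Forming AᵀA = [[115, 5]; [5, 29507/22050]] and Aᵀv = [222, 382/35]ᵀ gives AᵀA·[m, c]ᵀ = Aᵀv.
Δ = 115·(29507/22050) − 5² = 568411/4410.
m = (222·(29507/22050) − 5·(382/35))/(568411/4410) = 5347254/2842055; c = (115·(382/35) − 5·222)/(568411/4410) = 640080/568411.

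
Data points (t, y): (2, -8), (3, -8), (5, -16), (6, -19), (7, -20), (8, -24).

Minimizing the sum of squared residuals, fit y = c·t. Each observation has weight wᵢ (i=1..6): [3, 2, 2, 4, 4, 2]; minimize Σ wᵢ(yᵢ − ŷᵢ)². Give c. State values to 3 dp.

Normal-equation sums: Σwᵢ·t·t = 548.
For XᵀWy: Σwᵢ·t·y = -1656.
XᵀWX·[c]ᵀ = XᵀWy becomes [[548]]·[c]ᵀ = [-1656]ᵀ.
Hence c = -1656 / 548 ≈ -3.0219.

c = -3.022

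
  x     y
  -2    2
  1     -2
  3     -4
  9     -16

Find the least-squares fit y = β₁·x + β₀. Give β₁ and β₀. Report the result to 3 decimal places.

β₁ = -1.653, β₀ = -0.456

Forming MᵀM = [[95, 11]; [11, 4]] and Mᵀy = [-162, -20]ᵀ gives MᵀM·[β₁, β₀]ᵀ = Mᵀy.
det = 95·4 − 11² = 259.
β₁ = ((-162)·4 − 11·(-20))/259 = -428/259; β₀ = (95·(-20) − 11·(-162))/259 = -118/259.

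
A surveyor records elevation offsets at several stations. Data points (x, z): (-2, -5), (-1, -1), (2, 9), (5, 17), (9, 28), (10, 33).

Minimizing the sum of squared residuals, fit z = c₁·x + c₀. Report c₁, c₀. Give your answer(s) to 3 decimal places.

c₁ = 3.039, c₀ = 1.849

Entries of MᵀM: Σx·x = 215, Σx = 23, Σ1 = 6.
And Σx·z = 696, Σz = 81.
Δ = 215·6 − 23² = 761.
c₁ = (696·6 − 23·81)/761 = 2313/761; c₀ = (215·81 − 23·696)/761 = 1407/761.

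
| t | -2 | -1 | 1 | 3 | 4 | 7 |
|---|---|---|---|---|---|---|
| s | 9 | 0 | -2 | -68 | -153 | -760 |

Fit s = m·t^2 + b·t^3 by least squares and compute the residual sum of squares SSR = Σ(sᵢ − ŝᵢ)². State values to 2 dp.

From the data, Σt^2·t^2 = 2756, Σt^2·t^3 = 18042, Σt^3·t^3 = 122540.
For Xᵀs: Σt^2·s = -40266, Σt^3·s = -272382.
Eliminating b: 122540·(row 1) − 18042·(row 2) gives 12206476·m = 122540·(-40266) − 18042·(-272382) = -19879596, so m = -292347/179507.
Then b = ((-272382) − 18042·(-292347/179507))/122540 = -355965/179507.
Residuals: -62769/179507, -63618/179507, 289298/179507, 35702/179507, -5259/179507, -4322/179507; SSR = 518094/179507.

SSR = 2.89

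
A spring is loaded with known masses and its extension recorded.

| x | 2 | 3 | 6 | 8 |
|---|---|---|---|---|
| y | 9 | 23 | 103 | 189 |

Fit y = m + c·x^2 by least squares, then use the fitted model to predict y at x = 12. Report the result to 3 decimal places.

The normal equations are: 4·m + 113·c = 324;  113·m + 5489·c = 16047.
det = 4·5489 − 113² = 9187.
m = (324·5489 − 113·16047)/9187 = -34875/9187; c = (4·16047 − 113·324)/9187 = 27576/9187.
At x = 12: ŷ = (-34875/9187)·(1) + (27576/9187)·(144) = 3936069/9187.

ŷ = 428.439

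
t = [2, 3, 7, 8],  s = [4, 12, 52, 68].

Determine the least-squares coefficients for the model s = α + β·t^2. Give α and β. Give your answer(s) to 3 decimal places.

α = 1.120, β = 1.044

Normal-equation sums: Σ1 = 4, Σt^2 = 126, Σt^2·t^2 = 6594.
Right-hand side: Σs = 136, Σt^2·s = 7024.
XᵀX·[α, β]ᵀ = Xᵀs becomes [[4, 126]; [126, 6594]]·[α, β]ᵀ = [136, 7024]ᵀ.
Eliminating β: 6594·(row 1) − 126·(row 2) gives 10500·α = 6594·136 − 126·7024 = 11760, so α = 28/25.
Then β = (7024 − 126·(28/25))/6594 = 548/525.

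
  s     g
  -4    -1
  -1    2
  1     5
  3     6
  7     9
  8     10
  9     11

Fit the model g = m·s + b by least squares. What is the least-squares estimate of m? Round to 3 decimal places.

m = 0.887

From the data, Σs·s = 221, Σs = 23, Σ1 = 7.
And Σs·g = 267, Σg = 42.
So XᵀX·[m, b]ᵀ = Xᵀg: [[221, 23]; [23, 7]]·[m, b]ᵀ = [267, 42]ᵀ.
Eliminating b: 7·(row 1) − 23·(row 2) gives 1018·m = 7·267 − 23·42 = 903, so m = 903/1018.
Then b = (42 − 23·(903/1018))/7 = 3141/1018.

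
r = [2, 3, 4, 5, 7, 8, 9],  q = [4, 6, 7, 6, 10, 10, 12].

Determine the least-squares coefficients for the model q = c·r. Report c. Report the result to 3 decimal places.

c = 1.379

Normal-equation sums: Σr·r = 248.
Right-hand side: Σr·q = 342.
c = 342/248 = 1.37903.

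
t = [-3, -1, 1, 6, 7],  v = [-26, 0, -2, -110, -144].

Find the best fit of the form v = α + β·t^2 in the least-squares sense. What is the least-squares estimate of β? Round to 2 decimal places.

β = -3.01

With design matrix M, MᵀM = [[5, 96]; [96, 3780]] and Mᵀv = [-282, -11252]ᵀ.
Determinant 5·3780 − 96² = 9684.
α = ((-282)·3780 − 96·(-11252))/9684 = 1186/807; β = (5·(-11252) − 96·(-282))/9684 = -7297/2421.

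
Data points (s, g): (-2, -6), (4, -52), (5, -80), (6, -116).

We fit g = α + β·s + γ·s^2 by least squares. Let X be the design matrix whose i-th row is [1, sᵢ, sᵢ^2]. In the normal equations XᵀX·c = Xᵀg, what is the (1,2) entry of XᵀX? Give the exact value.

13

Row 1 ↔ basis 1, column 2 ↔ basis s, so (XᵀX)_{1,2} = Σᵢ s = (1)·(-2) + (1)·(4) + (1)·(5) + (1)·(6) = 13.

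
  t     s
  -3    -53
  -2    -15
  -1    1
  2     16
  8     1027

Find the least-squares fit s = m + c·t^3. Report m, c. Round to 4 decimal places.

Setting ∂/∂m … = 0 gives: 5·m + 484·c = 976;  484·m + 263002·c = 527502.
Eliminating c: 263002·(row 1) − 484·(row 2) gives 1080754·m = 263002·976 − 484·527502 = 1378984, so m = 689492/540377.
Then c = (527502 − 484·(689492/540377))/263002 = 1082563/540377.

m = 1.2759, c = 2.0033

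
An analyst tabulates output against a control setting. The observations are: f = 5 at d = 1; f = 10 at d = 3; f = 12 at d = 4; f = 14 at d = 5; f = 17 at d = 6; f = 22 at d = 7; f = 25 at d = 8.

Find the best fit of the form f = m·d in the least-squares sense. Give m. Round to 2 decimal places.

m = 3.05

From the data, Σd·d = 200.
Right-hand side: Σd·f = 609.
Normal equations: [[200]]·[m]ᵀ = [609]ᵀ.
Hence m = 609 / 200 ≈ 3.045.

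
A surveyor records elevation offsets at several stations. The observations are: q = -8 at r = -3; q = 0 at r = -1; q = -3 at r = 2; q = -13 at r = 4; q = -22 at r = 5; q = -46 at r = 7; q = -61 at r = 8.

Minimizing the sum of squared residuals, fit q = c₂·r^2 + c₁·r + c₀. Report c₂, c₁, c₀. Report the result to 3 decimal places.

c₂ = -0.999, c₁ = 0.224, c₀ = 1.405

From the data, Σr^2·r^2 = 7476, Σr^2·r = 1024, Σr^2 = 168, Σr·r = 168, Σr = 22, Σ1 = 7.
Moment sums: Σr^2·q = -7000, Σr·q = -954, Σq = -153.
Row-reducing yields c₂ = -41264/41321, c₁ = 1324/5903, c₀ = 58049/41321.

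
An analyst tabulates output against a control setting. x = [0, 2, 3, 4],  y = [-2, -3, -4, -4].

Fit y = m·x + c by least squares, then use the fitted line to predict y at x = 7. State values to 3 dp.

ŷ = -5.829

Normal-equation sums: Σx·x = 29, Σx = 9, Σ1 = 4.
And Σx·y = -34, Σy = -13.
AᵀA·[m, c]ᵀ = Aᵀy becomes [[29, 9]; [9, 4]]·[m, c]ᵀ = [-34, -13]ᵀ.
Determinant 29·4 − 9² = 35.
m = ((-34)·4 − 9·(-13))/35 = -19/35; c = (29·(-13) − 9·(-34))/35 = -71/35.
At x = 7: ŷ = (-19/35)·(7) + (-71/35)·(1) = -204/35.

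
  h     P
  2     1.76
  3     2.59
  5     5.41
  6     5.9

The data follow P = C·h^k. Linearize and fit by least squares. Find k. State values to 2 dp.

With ln Pᵢ as the transformed response and ln hᵢ as the regressor:
XᵀX = [[7.4881, 5.1930]; [5.1930, 4]], rhs = [7.3348, 4.9802]ᵀ  (here Σln h = 5.1930, Σ(ln h)² = 7.4881, Σln P = 4.9802, Σln h·ln P = 7.3348).
Solving (det = 2.9856): k = 1.16468, ln C = -0.26699.

k = 1.16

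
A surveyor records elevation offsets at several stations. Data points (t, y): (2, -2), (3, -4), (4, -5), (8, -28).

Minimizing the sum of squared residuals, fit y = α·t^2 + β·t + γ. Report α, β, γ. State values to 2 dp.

α = -0.67, β = 2.46, γ = -4.55

The normal equations are: 4449·α + 611·β + 93·γ = -1916;  611·α + 93·β + 17·γ = -260;  93·α + 17·β + 4·γ = -39.
Inverting the 3×3 Gram matrix, [α, β, γ]ᵀ = [-1215/1804, 4439/1804, -373/82]ᵀ.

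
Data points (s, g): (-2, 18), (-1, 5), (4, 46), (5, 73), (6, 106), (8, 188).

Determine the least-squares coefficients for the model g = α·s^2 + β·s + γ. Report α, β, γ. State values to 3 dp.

α = 3.066, β = -1.224, γ = 2.143

Normal-equation sums: Σs^2·s^2 = 6290, Σs^2·s = 908, Σs^2 = 146, Σs·s = 146, Σs = 20, Σ1 = 6.
And Σs^2·g = 18486, Σs·g = 2648, Σg = 436.
Normal equations: [[6290, 908, 146]; [908, 146, 20]; [146, 20, 6]]·[α, β, γ]ᵀ = [18486, 2648, 436]ᵀ.
Inverting the 3×3 Gram matrix, [α, β, γ]ᵀ = [91147/29730, -18188/14865, 21241/9910]ᵀ.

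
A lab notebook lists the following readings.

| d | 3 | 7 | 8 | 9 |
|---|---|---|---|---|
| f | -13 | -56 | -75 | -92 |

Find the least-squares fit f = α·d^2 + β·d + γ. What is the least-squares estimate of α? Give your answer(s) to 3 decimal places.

With design matrix X, XᵀX = [[13139, 1611, 203]; [1611, 203, 27]; [203, 27, 4]] and Xᵀf = [-15113, -1859, -236]ᵀ.
Inverting the 3×3 Gram matrix, [α, β, γ]ᵀ = [-2065/1804, 833/1804, -165/41]ᵀ.

α = -1.145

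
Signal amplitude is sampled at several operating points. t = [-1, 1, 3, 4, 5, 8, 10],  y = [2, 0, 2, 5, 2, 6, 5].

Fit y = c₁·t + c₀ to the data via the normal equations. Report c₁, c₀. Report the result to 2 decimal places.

c₁ = 0.43, c₀ = 1.29

Forming MᵀM = [[216, 30]; [30, 7]] and Mᵀy = [132, 22]ᵀ gives MᵀM·[c₁, c₀]ᵀ = Mᵀy.
Δ = 216·7 − 30² = 612.
c₁ = (132·7 − 30·22)/612 = 22/51; c₀ = (216·22 − 30·132)/612 = 22/17.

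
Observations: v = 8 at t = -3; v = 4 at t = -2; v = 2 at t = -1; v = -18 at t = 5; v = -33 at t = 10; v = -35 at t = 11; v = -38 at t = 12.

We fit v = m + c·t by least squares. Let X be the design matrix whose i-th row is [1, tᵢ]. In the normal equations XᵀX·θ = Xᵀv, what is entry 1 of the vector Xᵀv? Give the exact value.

Entry 1 ↔ basis 1, so (Xᵀv)_{1} = Σᵢ vᵢ = (1)·(8) + (1)·(4) + (1)·(2) + (1)·(-18) + (1)·(-33) + (1)·(-35) + (1)·(-38) = -110.

-110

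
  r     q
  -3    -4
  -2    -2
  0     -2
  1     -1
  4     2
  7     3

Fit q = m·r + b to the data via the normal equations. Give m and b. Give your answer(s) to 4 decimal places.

Sums needed: Σr·r = 79, Σr = 7, Σ1 = 6.
And Σr·q = 44, Σq = -4.
MᵀM·[m, b]ᵀ = Mᵀq becomes [[79, 7]; [7, 6]]·[m, b]ᵀ = [44, -4]ᵀ.
Eliminating b: 6·(row 1) − 7·(row 2) gives 425·m = 6·44 − 7·(-4) = 292, so m = 292/425.
Then b = ((-4) − 7·(292/425))/6 = -624/425.

m = 0.6871, b = -1.4682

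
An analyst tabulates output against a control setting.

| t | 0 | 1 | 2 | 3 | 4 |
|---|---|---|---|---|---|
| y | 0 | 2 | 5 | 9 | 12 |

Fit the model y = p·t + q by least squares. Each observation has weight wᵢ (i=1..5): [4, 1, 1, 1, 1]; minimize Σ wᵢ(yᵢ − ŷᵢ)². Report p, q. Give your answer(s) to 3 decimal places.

From the data, Σwᵢ·t·t = 30, Σwᵢ·t = 10, Σwᵢ·1 = 8.
And Σwᵢ·t·y = 87, Σwᵢ·y = 28.
MᵀWM·[p, q]ᵀ = MᵀWy becomes [[30, 10]; [10, 8]]·[p, q]ᵀ = [87, 28]ᵀ.
det = 30·8 − 10² = 140.
p = (87·8 − 10·28)/140 = 104/35; q = (30·28 − 10·87)/140 = -3/14.

p = 2.971, q = -0.214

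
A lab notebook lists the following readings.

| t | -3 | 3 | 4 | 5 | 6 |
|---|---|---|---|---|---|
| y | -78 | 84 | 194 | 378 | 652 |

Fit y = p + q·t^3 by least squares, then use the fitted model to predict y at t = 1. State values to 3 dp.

Normal-equation sums: Σ1 = 5, Σt^3 = 405, Σt^3·t^3 = 67835.
Right-hand side: Σy = 1230, Σt^3·y = 204872.
Δ = 5·67835 − 405² = 175150.
p = (1230·67835 − 405·204872)/175150 = 46389/17515; q = (5·204872 − 405·1230)/175150 = 52621/17515.
At t = 1: ŷ = (46389/17515)·(1) + (52621/17515)·(1) = 19802/3503.

ŷ = 5.653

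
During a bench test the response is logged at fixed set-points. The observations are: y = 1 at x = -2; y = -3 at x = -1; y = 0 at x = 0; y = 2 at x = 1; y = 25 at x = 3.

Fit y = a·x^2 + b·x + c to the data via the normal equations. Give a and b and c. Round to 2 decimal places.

a = 2.02, b = 2.75, c = -1.61

With design matrix A, AᵀA = [[99, 19, 15]; [19, 15, 1]; [15, 1, 5]] and Aᵀy = [228, 78, 25]ᵀ.
Inverting the 3×3 Gram matrix, [a, b, c]ᵀ = [2741/1358, 3735/1358, -1090/679]ᵀ.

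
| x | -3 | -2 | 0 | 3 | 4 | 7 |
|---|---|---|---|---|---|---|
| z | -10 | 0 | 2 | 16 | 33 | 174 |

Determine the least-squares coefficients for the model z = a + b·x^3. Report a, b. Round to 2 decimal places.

a = 2.70, b = 0.50

From the data, Σ1 = 6, Σx^3 = 399, Σx^3·x^3 = 123267.
Right-hand side: Σz = 215, Σx^3·z = 62496.
So AᵀA·[a, b]ᵀ = Aᵀz: [[6, 399]; [399, 123267]]·[a, b]ᵀ = [215, 62496]ᵀ.
Δ = 6·123267 − 399² = 580401.
a = (215·123267 − 399·62496)/580401 = 522167/193467; b = (6·62496 − 399·215)/580401 = 96397/193467.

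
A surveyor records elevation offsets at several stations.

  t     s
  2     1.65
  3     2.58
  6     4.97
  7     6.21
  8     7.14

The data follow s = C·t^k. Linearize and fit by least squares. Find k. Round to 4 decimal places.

With ln sᵢ as the transformed response and ln tᵢ as the regressor:
Over the data: Σln t = 7.6089, Σ(ln t)² = 13.0084, Σln s = 6.8439, Σln t·ln s = 11.9024.
Normal system: [[13.0084, 7.6089]; [7.6089, 5]]·[k, ln C]ᵀ = [11.9024, 6.8439]ᵀ.
Δ = 13.0084·5 − (7.6089)² = 7.1473; k = (11.9024·5 − 7.6089·6.8439)/7.1473 = 1.04069, ln C = (13.0084·6.8439 − 7.6089·11.9024)/7.1473 = -0.21492.

k = 1.0407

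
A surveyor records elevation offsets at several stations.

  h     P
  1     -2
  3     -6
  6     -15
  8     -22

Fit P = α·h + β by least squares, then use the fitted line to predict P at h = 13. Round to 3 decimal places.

P̂ = -35.724

Entries of MᵀM: Σh·h = 110, Σh = 18, Σ1 = 4.
And Σh·P = -286, ΣP = -45.
So MᵀM·[α, β]ᵀ = MᵀP: [[110, 18]; [18, 4]]·[α, β]ᵀ = [-286, -45]ᵀ.
Determinant 110·4 − 18² = 116.
α = ((-286)·4 − 18·(-45))/116 = -167/58; β = (110·(-45) − 18·(-286))/116 = 99/58.
At h = 13: P̂ = (-167/58)·(13) + (99/58)·(1) = -1036/29.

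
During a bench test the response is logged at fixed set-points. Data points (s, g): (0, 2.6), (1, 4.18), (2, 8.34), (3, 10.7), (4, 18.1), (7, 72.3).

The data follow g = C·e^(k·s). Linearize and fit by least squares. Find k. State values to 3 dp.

k = 0.471

Linearized form: ln g = k·s + ln C. From the 6 transformed points,
AᵀA = [[79.0000, 17.0000]; [17.0000, 6]], rhs = [54.3326, 14.0539]ᵀ  (here Σs = 17.0000, Σ(s)² = 79.0000, Σln g = 14.0539, Σs·ln g = 54.3326).
Solving (det = 185.0000): k = 0.47070, ln C = 1.00866.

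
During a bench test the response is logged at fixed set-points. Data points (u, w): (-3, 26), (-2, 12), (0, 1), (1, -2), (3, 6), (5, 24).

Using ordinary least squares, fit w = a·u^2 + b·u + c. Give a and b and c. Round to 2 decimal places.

Normal-equation sums: Σu^2·u^2 = 804, Σu^2·u = 118, Σu^2 = 48, Σu·u = 48, Σu = 4, Σ1 = 6.
Moment sums: Σu^2·w = 934, Σu·w = 34, Σw = 67.
MᵀM·[a, b, c]ᵀ = Mᵀw becomes [[804, 118, 48]; [118, 48, 4]; [48, 4, 6]]·[a, b, c]ᵀ = [934, 34, 67]ᵀ.
Inverting the 3×3 Gram matrix, [a, b, c]ᵀ = [4740/2911, -9677/2911, 2075/5822]ᵀ.

a = 1.63, b = -3.32, c = 0.36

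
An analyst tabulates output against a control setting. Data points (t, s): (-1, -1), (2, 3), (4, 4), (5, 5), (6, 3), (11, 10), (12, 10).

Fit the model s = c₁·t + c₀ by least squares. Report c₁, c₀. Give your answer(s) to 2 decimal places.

The normal system MᵀM·[c₁, c₀]ᵀ = Mᵀs is [[347, 39]; [39, 7]]·[c₁, c₀]ᵀ = [296, 34]ᵀ.
det = 347·7 − 39² = 908.
c₁ = (296·7 − 39·34)/908 = 373/454; c₀ = (347·34 − 39·296)/908 = 127/454.

c₁ = 0.82, c₀ = 0.28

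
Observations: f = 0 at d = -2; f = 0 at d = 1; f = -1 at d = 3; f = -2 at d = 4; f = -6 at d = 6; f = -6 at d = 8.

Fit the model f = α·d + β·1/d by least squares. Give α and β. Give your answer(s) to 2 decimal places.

The normal equations are: 130·α + 6·β = -95;  6·α + (845/576)·β = -31/12.
Determinant 130·(845/576) − 6² = 44557/288.
α = ((-95)·(845/576) − 6·(-31/12))/(44557/288) = -71347/89114; β = (130·(-31/12) − 6·(-95))/(44557/288) = 67440/44557.

α = -0.80, β = 1.51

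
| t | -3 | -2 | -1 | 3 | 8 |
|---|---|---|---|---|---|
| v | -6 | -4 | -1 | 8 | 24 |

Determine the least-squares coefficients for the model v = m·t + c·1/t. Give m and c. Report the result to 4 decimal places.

m = 2.9510, c = -2.7479

Sums needed: Σt·t = 87, Σt·1/t = 5, Σ1/t·1/t = 857/576.
Moment sums: Σt·v = 243, Σ1/t·v = 32/3.
Normal equations: [[87, 5]; [5, 857/576]]·[m, c]ᵀ = [243, 32/3]ᵀ.
Δ = 87·(857/576) − 5² = 20053/192.
m = (243·(857/576) − 5·(32/3))/(20053/192) = 59177/20053; c = (87·(32/3) − 5·243)/(20053/192) = -55104/20053.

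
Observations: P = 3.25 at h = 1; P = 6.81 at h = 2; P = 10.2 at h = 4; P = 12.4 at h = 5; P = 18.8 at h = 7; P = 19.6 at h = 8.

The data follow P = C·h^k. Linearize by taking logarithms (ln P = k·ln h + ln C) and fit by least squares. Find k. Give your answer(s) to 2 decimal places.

k = 0.85

Let Y = ln P. Fitting Y = k·ln h + ln C by least squares:
XᵀX = [[13.1032, 7.7142]; [7.7142, 6]], rhs = [20.4978, 13.8465]ᵀ  (here Σln h = 7.7142, Σ(ln h)² = 13.1032, Σln P = 13.8465, Σln h·ln P = 20.4978).
Slope k = (n·Σln h·ln P − Σln h·Σln P)/(n·Σ(ln h)² − (Σln h)²) = (6·20.4978 − 7.7142·13.8465)/19.1098 = 0.84624; ln C = (Σln P − k·Σln h)/n = 1.21974.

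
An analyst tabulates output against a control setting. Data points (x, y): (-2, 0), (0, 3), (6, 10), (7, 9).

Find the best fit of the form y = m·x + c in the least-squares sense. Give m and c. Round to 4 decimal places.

m = 1.0638, c = 2.5745

The normal equations are: 89·m + 11·c = 123;  11·m + 4·c = 22.
(Σx·x = 89, Σx = 11, Σ1 = 4, Σx·y = 123, Σy = 22.)
det = 89·4 − 11² = 235.
m = (123·4 − 11·22)/235 = 50/47; c = (89·22 − 11·123)/235 = 121/47.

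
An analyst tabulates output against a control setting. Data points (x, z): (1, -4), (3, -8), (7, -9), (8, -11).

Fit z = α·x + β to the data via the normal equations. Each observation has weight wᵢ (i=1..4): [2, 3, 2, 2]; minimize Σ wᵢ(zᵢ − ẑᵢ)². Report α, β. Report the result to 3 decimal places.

From the data, Σwᵢ·x·x = 255, Σwᵢ·x = 41, Σwᵢ·1 = 9.
Right-hand side: Σwᵢ·x·z = -382, Σwᵢ·z = -72.
MᵀWM·[α, β]ᵀ = MᵀWz becomes [[255, 41]; [41, 9]]·[α, β]ᵀ = [-382, -72]ᵀ.
det = 255·9 − 41² = 614.
α = ((-382)·9 − 41·(-72))/614 = -243/307; β = (255·(-72) − 41·(-382))/614 = -1349/307.

α = -0.792, β = -4.394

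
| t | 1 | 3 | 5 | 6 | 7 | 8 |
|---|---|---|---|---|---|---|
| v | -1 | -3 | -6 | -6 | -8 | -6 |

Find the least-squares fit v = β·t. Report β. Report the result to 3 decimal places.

β = -0.978

With design matrix A, AᵀA = [[184]] and Aᵀv = [-180]ᵀ.
β = (-180)/184 = -0.978261.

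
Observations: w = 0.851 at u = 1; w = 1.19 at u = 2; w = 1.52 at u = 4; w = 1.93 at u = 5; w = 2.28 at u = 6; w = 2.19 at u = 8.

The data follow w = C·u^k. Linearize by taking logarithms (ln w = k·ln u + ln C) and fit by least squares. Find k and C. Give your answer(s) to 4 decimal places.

Linearized form: ln w = k·ln u + ln C. From the 6 transformed points,
AᵀA = [[12.5270, 7.5601]; [7.5601, 6]], rhs = [4.8661, 2.6969]ᵀ  (here Σln u = 7.5601, Σ(ln u)² = 12.5270, Σln w = 2.6969, Σln u·ln w = 4.8661).
Slope k = (n·Σln u·ln w − Σln u·Σln w)/(n·Σ(ln u)² − (Σln u)²) = (6·4.8661 − 7.5601·2.6969)/18.0074 = 0.48911; ln C = (Σln w − k·Σln u)/n = -0.16679, so C = exp(-0.16679) = 0.84637.

k = 0.4891, C = 0.8464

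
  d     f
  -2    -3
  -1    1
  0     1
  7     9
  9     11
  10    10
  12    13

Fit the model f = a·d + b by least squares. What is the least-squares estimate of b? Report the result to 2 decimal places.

Normal-equation sums: Σd·d = 379, Σd = 35, Σ1 = 7.
And Σd·f = 423, Σf = 42.
Eliminating b: 7·(row 1) − 35·(row 2) gives 1428·a = 7·423 − 35·42 = 1491, so a = 71/68.
Then b = (42 − 35·(71/68))/7 = 53/68.

b = 0.78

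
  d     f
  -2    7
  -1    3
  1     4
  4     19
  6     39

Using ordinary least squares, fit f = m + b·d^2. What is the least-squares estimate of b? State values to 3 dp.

With design matrix M, MᵀM = [[5, 58]; [58, 1570]] and Mᵀf = [72, 1743]ᵀ.
Δ = 5·1570 − 58² = 4486.
m = (72·1570 − 58·1743)/4486 = 5973/2243; b = (5·1743 − 58·72)/4486 = 4539/4486.

b = 1.012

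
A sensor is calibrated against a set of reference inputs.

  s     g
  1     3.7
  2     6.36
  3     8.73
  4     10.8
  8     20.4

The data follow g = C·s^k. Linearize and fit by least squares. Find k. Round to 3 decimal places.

k = 0.815

Let Y = ln g. Fitting Y = k·ln s + ln C by least squares:
Sums: Σln s = 5.2575, Σ(ln s)² = 7.9333, Σln g = 10.7202, Σln s·ln g = 13.2322.
Normal system: [[7.9333, 5.2575]; [5.2575, 5]]·[k, ln C]ᵀ = [13.2322, 10.7202]ᵀ.
Slope k = (n·Σln s·ln g − Σln s·Σln g)/(n·Σ(ln s)² − (Σln s)²) = (5·13.2322 − 5.2575·10.7202)/12.0252 = 0.81490; ln C = (Σln g − k·Σln s)/n = 1.28717.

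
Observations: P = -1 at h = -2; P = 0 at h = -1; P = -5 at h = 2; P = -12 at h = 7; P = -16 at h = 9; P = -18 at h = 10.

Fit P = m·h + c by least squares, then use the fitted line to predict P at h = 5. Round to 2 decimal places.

P̂ = -9.90

Sums needed: Σh·h = 239, Σh = 25, Σ1 = 6.
Right-hand side: Σh·P = -416, ΣP = -52.
Normal equations: [[239, 25]; [25, 6]]·[m, c]ᵀ = [-416, -52]ᵀ.
Δ = 239·6 − 25² = 809.
m = ((-416)·6 − 25·(-52))/809 = -1196/809; c = (239·(-52) − 25·(-416))/809 = -2028/809.
At h = 5: P̂ = (-1196/809)·(5) + (-2028/809)·(1) = -8008/809.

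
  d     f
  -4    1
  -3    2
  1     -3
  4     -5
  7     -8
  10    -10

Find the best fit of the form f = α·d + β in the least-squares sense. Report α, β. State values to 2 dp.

Entries of AᵀA: Σd·d = 191, Σd = 15, Σ1 = 6.
For Aᵀf: Σd·f = -189, Σf = -23.
AᵀA·[α, β]ᵀ = Aᵀf becomes [[191, 15]; [15, 6]]·[α, β]ᵀ = [-189, -23]ᵀ.
Eliminating β: 6·(row 1) − 15·(row 2) gives 921·α = 6·(-189) − 15·(-23) = -789, so α = -263/307.
Then β = ((-23) − 15·(-263/307))/6 = -1558/921.

α = -0.86, β = -1.69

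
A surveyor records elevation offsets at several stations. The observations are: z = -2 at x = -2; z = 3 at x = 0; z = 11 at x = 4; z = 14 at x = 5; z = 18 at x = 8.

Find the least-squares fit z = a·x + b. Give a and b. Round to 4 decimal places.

AᵀA·[a, b]ᵀ = Aᵀz reads: 109·a + 15·b = 262;  15·a + 5·b = 44.
(Σx·x = 109, Σx = 15, Σ1 = 5, Σx·z = 262, Σz = 44.)
Δ = 109·5 − 15² = 320.
a = (262·5 − 15·44)/320 = 65/32; b = (109·44 − 15·262)/320 = 433/160.

a = 2.0313, b = 2.7063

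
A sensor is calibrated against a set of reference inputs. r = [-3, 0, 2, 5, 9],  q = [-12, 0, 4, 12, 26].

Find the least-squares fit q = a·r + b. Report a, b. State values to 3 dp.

From the data, Σr·r = 119, Σr = 13, Σ1 = 5.
For Xᵀq: Σr·q = 338, Σq = 30.
XᵀX·[a, b]ᵀ = Xᵀq becomes [[119, 13]; [13, 5]]·[a, b]ᵀ = [338, 30]ᵀ.
Eliminating b: 5·(row 1) − 13·(row 2) gives 426·a = 5·338 − 13·30 = 1300, so a = 650/213.
Then b = (30 − 13·(650/213))/5 = -412/213.

a = 3.052, b = -1.934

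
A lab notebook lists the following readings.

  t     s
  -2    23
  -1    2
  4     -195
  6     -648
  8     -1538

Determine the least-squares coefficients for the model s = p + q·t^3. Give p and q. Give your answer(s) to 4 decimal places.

p = -1.3088, q = -3.0006

With design matrix A, AᵀA = [[5, 783]; [783, 312961]] and Aᵀs = [-2356, -940090]ᵀ.
Δ = 5·312961 − 783² = 951716.
p = ((-2356)·312961 − 783·(-940090))/951716 = -622823/475858; q = (5·(-940090) − 783·(-2356))/951716 = -1427851/475858.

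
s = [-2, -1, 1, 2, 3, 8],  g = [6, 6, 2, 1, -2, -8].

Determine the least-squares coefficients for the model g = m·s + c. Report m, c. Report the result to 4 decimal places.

XᵀX·[m, c]ᵀ = Xᵀg reads: 83·m + 11·c = -84;  11·m + 6·c = 5.
(Σs·s = 83, Σs = 11, Σ1 = 6, Σs·g = -84, Σg = 5.)
Determinant 83·6 − 11² = 377.
m = ((-84)·6 − 11·5)/377 = -43/29; c = (83·5 − 11·(-84))/377 = 103/29.

m = -1.4828, c = 3.5517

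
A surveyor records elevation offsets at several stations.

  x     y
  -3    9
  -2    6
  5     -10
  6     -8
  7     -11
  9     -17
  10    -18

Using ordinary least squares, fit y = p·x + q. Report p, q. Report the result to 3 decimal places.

From the data, Σx·x = 304, Σx = 32, Σ1 = 7.
And Σx·y = -547, Σy = -49.
MᵀM·[p, q]ᵀ = Mᵀy becomes [[304, 32]; [32, 7]]·[p, q]ᵀ = [-547, -49]ᵀ.
Eliminating q: 7·(row 1) − 32·(row 2) gives 1104·p = 7·(-547) − 32·(-49) = -2261, so p = -2261/1104.
Then q = ((-49) − 32·(-2261/1104))/7 = 163/69.

p = -2.048, q = 2.362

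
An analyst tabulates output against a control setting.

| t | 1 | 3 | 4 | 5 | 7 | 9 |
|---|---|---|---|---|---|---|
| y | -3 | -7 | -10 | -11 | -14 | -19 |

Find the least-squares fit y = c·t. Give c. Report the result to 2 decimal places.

Compute the Gram sums: Σt·t = 181.
And Σt·y = -388.
So MᵀM·[c]ᵀ = Mᵀy: [[181]]·[c]ᵀ = [-388]ᵀ.
Hence c = -388 / 181 ≈ -2.14365.

c = -2.14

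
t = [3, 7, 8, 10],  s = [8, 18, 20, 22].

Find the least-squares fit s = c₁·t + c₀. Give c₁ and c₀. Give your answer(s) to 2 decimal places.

c₁ = 2.08, c₀ = 2.46

Normal-equation sums: Σt·t = 222, Σt = 28, Σ1 = 4.
And Σt·s = 530, Σs = 68.
So AᵀA·[c₁, c₀]ᵀ = Aᵀs: [[222, 28]; [28, 4]]·[c₁, c₀]ᵀ = [530, 68]ᵀ.
Δ = 222·4 − 28² = 104.
c₁ = (530·4 − 28·68)/104 = 27/13; c₀ = (222·68 − 28·530)/104 = 32/13.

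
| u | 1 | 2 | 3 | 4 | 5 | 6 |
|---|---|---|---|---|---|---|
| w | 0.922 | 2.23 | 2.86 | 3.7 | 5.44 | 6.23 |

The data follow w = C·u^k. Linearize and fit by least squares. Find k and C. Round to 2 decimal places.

k = 1.04, C = 0.96

With ln wᵢ as the transformed response and ln uᵢ as the regressor:
Sums: Σln u = 6.5793, Σ(ln u)² = 9.4099, Σln w = 6.6031, Σln u·ln w = 9.5279.
Normal system: [[9.4099, 6.5793]; [6.5793, 6]]·[k, ln C]ᵀ = [9.5279, 6.6031]ᵀ.
Solving (det = 13.1729): k = 1.04184, ln C = -0.04191, so C = exp(-0.04191) = 0.95896.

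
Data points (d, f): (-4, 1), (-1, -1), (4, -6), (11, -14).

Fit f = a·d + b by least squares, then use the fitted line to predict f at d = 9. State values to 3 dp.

f̂ = -11.601

The normal system AᵀA·[a, b]ᵀ = Aᵀf is [[154, 10]; [10, 4]]·[a, b]ᵀ = [-181, -20]ᵀ.
det = 154·4 − 10² = 516.
a = ((-181)·4 − 10·(-20))/516 = -131/129; b = (154·(-20) − 10·(-181))/516 = -635/258.
At d = 9: f̂ = (-131/129)·(9) + (-635/258)·(1) = -2993/258.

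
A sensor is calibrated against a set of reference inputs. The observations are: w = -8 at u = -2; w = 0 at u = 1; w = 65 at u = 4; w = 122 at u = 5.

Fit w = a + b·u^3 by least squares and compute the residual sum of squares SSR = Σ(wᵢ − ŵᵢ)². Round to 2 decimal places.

SSR = 6.07

Compute the Gram sums: Σ1 = 4, Σu^3 = 182, Σu^3·u^3 = 19786.
Moment sums: Σw = 179, Σu^3·w = 19474.
So AᵀA·[a, b]ᵀ = Aᵀw: [[4, 182]; [182, 19786]]·[a, b]ᵀ = [179, 19474]ᵀ.
det = 4·19786 − 182² = 46020.
a = (179·19786 − 182·19474)/46020 = -33/590; b = (4·19474 − 182·179)/46020 = 581/590.
Residuals: -39/590, -274/295, 1199/590, -306/295; SSR = 3583/590.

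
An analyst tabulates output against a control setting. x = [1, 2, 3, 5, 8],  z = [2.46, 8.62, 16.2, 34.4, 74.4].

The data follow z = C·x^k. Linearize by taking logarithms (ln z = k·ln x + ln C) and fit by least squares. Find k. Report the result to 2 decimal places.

Linearized form: ln z = k·ln x + ln C. From the 5 transformed points,
XᵀX = [[8.6018, 5.4806]; [5.4806, 5]], rhs = [19.2083, 13.6868]ᵀ  (here Σln x = 5.4806, Σ(ln x)² = 8.6018, Σln z = 13.6868, Σln x·ln z = 19.2083).
Slope k = (n·Σln x·ln z − Σln x·Σln z)/(n·Σ(ln x)² − (Σln x)²) = (5·19.2083 − 5.4806·13.6868)/12.9714 = 1.62119; ln C = (Σln z − k·Σln x)/n = 0.96032.

k = 1.62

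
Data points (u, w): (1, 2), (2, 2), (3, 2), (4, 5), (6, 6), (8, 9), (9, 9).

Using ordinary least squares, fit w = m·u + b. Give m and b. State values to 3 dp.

m = 1.010, b = 0.237

Normal-equation sums: Σu·u = 211, Σu = 33, Σ1 = 7.
And Σu·w = 221, Σw = 35.
Normal equations: [[211, 33]; [33, 7]]·[m, b]ᵀ = [221, 35]ᵀ.
Determinant 211·7 − 33² = 388.
m = (221·7 − 33·35)/388 = 98/97; b = (211·35 − 33·221)/388 = 23/97.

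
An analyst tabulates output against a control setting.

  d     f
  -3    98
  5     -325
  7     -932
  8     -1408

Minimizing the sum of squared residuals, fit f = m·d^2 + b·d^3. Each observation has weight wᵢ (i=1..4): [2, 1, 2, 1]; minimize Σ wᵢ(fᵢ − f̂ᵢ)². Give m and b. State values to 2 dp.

Normal-equation sums: Σwᵢ·d^2·d^2 = 9685, Σwᵢ·d^2·d^3 = 69021, Σwᵢ·d^3·d^3 = 514525.
Right-hand side: Σwᵢ·d^2·f = -187809, Σwᵢ·d^3·f = -1406165.
Normal equations: [[9685, 69021]; [69021, 514525]]·[m, b]ᵀ = [-187809, -1406165]ᵀ.
det = 9685·514525 − 69021² = 219276184.
m = ((-187809)·514525 − 69021·(-1406165))/219276184 = 105622185/54819046; b = (9685·(-1406165) − 69021·(-187809))/219276184 = -163985759/54819046.

m = 1.93, b = -2.99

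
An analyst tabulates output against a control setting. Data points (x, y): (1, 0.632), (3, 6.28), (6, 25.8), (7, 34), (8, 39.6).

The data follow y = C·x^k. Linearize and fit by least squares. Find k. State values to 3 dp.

Linearized form: ln y = k·ln x + ln C. From the 5 transformed points,
Σln x = 6.9157, Σ(ln x)² = 12.5280, Σln y = 11.8341, Σln x·ln y = 22.3543.
Equations: 12.5280·k + 6.9157·ln C = 22.3543;  6.9157·k + 5·ln C = 11.8341.
Δ = 12.5280·5 − (6.9157)² = 14.8127; k = (22.3543·5 − 6.9157·11.8341)/14.8127 = 2.02059, ln C = (12.5280·11.8341 − 6.9157·22.3543)/14.8127 = -0.42796.

k = 2.021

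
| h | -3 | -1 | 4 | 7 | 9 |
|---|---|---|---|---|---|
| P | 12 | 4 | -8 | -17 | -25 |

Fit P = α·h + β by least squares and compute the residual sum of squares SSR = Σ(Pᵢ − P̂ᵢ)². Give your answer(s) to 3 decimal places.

SSR = 6.305

Forming MᵀM = [[156, 16]; [16, 5]] and MᵀP = [-416, -34]ᵀ gives MᵀM·[α, β]ᵀ = MᵀP.
Δ = 156·5 − 16² = 524.
α = ((-416)·5 − 16·(-34))/524 = -384/131; β = (156·(-34) − 16·(-416))/524 = 338/131.
Residuals: 82/131, -198/131, 150/131, 123/131, -157/131; SSR = 826/131.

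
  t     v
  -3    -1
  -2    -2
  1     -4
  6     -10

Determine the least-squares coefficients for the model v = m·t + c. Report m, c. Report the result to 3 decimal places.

m = -0.990, c = -3.755

The normal system XᵀX·[m, c]ᵀ = Xᵀv is [[50, 2]; [2, 4]]·[m, c]ᵀ = [-57, -17]ᵀ.
Δ = 50·4 − 2² = 196.
m = ((-57)·4 − 2·(-17))/196 = -97/98; c = (50·(-17) − 2·(-57))/196 = -184/49.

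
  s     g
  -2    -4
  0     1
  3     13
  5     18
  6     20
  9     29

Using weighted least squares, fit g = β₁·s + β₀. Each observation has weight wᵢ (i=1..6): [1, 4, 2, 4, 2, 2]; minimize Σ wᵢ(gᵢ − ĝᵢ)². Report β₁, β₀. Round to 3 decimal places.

β₁ = 3.109, β₀ = 1.875

From the data, Σwᵢ·s·s = 356, Σwᵢ·s = 54, Σwᵢ·1 = 15.
For MᵀWg: Σwᵢ·s·g = 1208, Σwᵢ·g = 196.
So MᵀWM·[β₁, β₀]ᵀ = MᵀWg: [[356, 54]; [54, 15]]·[β₁, β₀]ᵀ = [1208, 196]ᵀ.
Determinant 356·15 − 54² = 2424.
β₁ = (1208·15 − 54·196)/2424 = 314/101; β₀ = (356·196 − 54·1208)/2424 = 568/303.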